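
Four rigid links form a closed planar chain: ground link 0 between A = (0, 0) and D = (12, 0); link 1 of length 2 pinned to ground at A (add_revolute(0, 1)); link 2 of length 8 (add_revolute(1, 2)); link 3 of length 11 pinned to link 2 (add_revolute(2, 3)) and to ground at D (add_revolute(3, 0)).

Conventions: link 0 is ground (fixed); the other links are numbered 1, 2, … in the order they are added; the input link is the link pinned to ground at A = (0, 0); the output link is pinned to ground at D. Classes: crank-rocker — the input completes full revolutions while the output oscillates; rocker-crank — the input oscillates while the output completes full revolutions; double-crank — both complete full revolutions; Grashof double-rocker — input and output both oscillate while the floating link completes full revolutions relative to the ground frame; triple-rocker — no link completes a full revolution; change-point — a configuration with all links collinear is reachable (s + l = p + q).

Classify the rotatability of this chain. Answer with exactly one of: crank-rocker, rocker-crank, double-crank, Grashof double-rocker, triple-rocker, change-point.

lengths: ground=12, input=2, coupler=8, output=11
sorted: s=2 (shortest), l=12 (longest), p+q=19
s + l = 14 vs p + q = 19
s + l < p + q (Grashof) with shortest = input link → crank-rocker

crank-rocker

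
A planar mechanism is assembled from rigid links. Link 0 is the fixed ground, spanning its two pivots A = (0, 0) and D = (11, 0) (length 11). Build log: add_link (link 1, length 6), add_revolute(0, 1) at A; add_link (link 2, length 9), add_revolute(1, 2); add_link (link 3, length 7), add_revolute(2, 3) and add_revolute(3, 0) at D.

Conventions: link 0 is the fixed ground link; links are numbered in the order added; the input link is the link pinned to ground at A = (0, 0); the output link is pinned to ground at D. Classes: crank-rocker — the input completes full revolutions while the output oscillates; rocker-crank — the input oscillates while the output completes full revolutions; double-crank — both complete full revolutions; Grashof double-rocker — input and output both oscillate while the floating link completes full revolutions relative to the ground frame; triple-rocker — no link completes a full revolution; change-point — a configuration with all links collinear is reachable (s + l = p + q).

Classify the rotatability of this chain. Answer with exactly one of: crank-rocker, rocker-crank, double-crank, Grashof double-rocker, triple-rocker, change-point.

lengths: ground=11, input=6, coupler=9, output=7
sorted: s=6 (shortest), l=11 (longest), p+q=16
s + l = 17 vs p + q = 16
s + l > p + q → non-Grashof → no link fully rotates → triple-rocker

triple-rocker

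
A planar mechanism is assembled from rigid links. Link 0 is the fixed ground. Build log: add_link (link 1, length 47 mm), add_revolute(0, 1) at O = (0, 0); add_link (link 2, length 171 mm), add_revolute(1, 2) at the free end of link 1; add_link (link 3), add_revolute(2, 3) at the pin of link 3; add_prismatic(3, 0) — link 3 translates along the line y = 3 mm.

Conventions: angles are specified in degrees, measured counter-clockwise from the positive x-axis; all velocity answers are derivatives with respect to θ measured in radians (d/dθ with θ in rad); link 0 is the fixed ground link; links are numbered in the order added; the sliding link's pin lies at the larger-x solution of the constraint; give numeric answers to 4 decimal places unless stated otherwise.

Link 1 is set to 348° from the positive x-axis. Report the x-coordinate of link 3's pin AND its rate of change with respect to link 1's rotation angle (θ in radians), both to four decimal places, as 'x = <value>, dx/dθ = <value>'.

geometry: r = 47 mm, L = 171 mm, e = 3 mm
crank pin P = (r cos θ, r sin θ) = (45.972937, -9.771849)
h = r sin θ − e = -9.771849 − 3 = -12.771849
x = r cos θ + √(L² − h²) = 45.972937 + 170.522373 = 216.495311
dx/dθ = −r sin θ − h·r cos θ/√(L² − h²) (θ in radians; h = -12.771849) = 13.215148

x = 216.4953, dx/dθ = 13.2151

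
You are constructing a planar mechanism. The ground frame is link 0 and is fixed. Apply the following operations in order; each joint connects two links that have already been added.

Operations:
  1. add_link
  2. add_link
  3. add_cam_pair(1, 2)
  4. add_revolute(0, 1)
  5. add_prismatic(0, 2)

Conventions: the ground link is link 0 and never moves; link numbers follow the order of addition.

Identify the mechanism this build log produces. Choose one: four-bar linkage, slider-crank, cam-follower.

links: 3 (incl. ground); joints: 1 revolute, 1 prismatic, 1 higher (cam) pair, forming one closed loop
3 links, revolute + prismatic + higher pair in one loop → cam-follower

cam-follower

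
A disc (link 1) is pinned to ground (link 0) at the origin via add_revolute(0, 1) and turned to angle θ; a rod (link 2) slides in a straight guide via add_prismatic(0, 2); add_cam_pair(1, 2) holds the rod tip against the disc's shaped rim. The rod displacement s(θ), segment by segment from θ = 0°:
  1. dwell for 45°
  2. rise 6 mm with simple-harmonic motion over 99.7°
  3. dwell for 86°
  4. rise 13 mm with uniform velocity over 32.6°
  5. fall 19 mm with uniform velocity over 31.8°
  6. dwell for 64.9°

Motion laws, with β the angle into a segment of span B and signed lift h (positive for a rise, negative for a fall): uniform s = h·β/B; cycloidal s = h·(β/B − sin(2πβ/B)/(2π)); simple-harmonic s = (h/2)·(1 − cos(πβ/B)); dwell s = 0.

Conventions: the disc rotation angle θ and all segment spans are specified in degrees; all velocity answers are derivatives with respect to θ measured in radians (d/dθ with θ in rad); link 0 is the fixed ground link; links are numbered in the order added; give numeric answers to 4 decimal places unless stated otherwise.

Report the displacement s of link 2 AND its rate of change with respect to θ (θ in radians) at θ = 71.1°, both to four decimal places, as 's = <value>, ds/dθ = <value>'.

segment 1 (0° to 45°, dwell): s unchanged at 0.0000
θ = 71.1° falls in segment 2 (45° to 144.7°, simple-harmonic, h = 6): β = 71.1 − 45 = 26.1°, B = 99.7°; Δs = 6/2·(1 − cos(π·0.2618)) = 0.9587; s = 0.0000 + 0.9587 = 0.9587
velocity in seg [45°–144.7°] (simple-harmonic), θ in radians: β = 26.1° = 0.4555 rad, B = 99.7° = 1.7401 rad; ds/dθ = (πh/(2B)) sin(πβ/B) = (π·6/(2·1.7401)) sin(π·0.2618) = 3.969009 mm/rad

s = 0.9587, ds/dθ = 3.9690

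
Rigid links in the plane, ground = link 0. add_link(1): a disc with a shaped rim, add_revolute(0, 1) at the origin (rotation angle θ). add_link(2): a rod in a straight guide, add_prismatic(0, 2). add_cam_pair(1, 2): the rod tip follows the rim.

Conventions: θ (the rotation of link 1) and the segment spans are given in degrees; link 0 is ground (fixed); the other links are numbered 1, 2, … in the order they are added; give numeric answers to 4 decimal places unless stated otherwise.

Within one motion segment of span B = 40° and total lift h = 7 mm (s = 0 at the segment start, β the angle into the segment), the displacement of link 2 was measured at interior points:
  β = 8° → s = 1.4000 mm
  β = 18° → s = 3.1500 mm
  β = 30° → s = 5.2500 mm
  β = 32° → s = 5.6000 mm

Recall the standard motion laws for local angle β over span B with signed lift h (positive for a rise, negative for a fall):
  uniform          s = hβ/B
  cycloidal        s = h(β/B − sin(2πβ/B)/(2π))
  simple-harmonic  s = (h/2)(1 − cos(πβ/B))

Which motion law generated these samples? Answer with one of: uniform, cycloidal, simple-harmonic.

candidates at β/B = r: uniform s = h·r (linear in β); cycloidal s = h·(r − sin(2πr)/(2π)); simple-harmonic s = (h/2)(1 − cos(πr))
β=8°: printed 1.4000 | uniform 1.4000, cycloidal 0.3404, simple-harmonic 0.6684
β=18°: printed 3.1500 | uniform 3.1500, cycloidal 2.8057, simple-harmonic 2.9525
β=30°: printed 5.2500 | uniform 5.2500, cycloidal 6.3641, simple-harmonic 5.9749
β=32°: printed 5.6000 | uniform 5.6000, cycloidal 6.6596, simple-harmonic 6.3316
only one law matches every sample → uniform

uniform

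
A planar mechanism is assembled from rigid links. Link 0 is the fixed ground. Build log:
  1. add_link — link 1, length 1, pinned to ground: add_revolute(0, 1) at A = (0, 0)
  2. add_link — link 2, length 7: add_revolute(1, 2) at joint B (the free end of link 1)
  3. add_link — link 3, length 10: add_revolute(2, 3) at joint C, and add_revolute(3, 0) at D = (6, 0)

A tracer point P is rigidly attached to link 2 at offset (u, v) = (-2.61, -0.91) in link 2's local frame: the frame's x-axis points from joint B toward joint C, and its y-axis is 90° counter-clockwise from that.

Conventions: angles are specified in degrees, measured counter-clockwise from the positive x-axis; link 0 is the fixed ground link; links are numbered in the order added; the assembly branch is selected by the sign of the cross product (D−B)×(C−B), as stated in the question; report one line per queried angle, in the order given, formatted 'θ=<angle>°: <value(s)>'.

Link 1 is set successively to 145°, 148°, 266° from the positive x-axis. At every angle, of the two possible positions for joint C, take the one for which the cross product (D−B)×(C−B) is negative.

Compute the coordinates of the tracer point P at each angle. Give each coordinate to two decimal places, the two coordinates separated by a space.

A=(0,0), D=(6.00,0)
θ=145°: B = A + 1.00·(cos145°, sin145°) = (-0.8192, 0.5736)
θ=145°: |BD| = 6.8432
θ=145°: circle(B,7.00) ∩ circle(D,10.00): a=-0.3047, h=6.9934
θ=145°:   candidates: C₊=(-0.5366,7.5679) cross=47.857; C₋=(-1.7089,-6.3696) cross=-47.857
θ=145°:   branch - wants cross < 0 → take C=(-1.7089,-6.3696) (cross=-47.857)
θ=145°: ex = (C−B)/|BC| = (-0.1271,-0.9919); ey = (0.9919,-0.1271)
θ=145°: P = B + -2.61·ex + -0.91·ey = (-1.3900,3.2781)
θ=148°: B = A + 1.00·(cos148°, sin148°) = (-0.8480, 0.5299)
θ=148°: |BD| = 6.8685
θ=148°: circle(B,7.00) ∩ circle(D,10.00): a=-0.2783, h=6.9945
θ=148°:   candidates: C₊=(-0.5859,7.5250) cross=48.042; C₋=(-1.6652,-6.4222) cross=-48.042
θ=148°:   branch - wants cross < 0 → take C=(-1.6652,-6.4222) (cross=-48.042)
θ=148°: ex = (C−B)/|BC| = (-0.1167,-0.9932); ey = (0.9932,-0.1167)
θ=148°: P = B + -2.61·ex + -0.91·ey = (-1.4472,3.2283)
θ=266°: B = A + 1.00·(cos266°, sin266°) = (-0.0698, -0.9976)
θ=266°: |BD| = 6.1512
θ=266°: circle(B,7.00) ∩ circle(D,10.00): a=-1.0700, h=6.9177
θ=266°:   candidates: C₊=(-2.2474,5.6551) cross=42.552; C₋=(-0.0037,-7.9973) cross=-42.552
θ=266°:   branch - wants cross < 0 → take C=(-0.0037,-7.9973) (cross=-42.552)
θ=266°: ex = (C−B)/|BC| = (0.0094,-1.0000); ey = (1.0000,0.0094)
θ=266°: P = B + -2.61·ex + -0.91·ey = (-1.0044,1.6037)

θ=145°: -1.39 3.28
θ=148°: -1.45 3.23
θ=266°: -1.00 1.60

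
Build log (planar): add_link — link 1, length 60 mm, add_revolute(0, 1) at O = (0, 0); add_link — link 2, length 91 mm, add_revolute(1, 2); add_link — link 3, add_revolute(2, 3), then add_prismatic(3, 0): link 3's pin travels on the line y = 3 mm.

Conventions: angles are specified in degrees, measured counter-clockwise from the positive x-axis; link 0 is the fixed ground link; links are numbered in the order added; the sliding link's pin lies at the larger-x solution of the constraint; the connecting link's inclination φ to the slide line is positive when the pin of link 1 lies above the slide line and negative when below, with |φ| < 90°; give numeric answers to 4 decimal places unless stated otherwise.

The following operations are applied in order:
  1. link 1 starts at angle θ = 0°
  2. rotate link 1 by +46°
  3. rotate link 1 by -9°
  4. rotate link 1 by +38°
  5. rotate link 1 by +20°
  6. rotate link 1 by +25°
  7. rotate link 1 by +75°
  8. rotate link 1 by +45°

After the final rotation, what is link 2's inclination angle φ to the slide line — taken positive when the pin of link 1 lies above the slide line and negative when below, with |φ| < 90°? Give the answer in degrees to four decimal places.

geometry: r = 60 mm, L = 91 mm, e = 3 mm; θ starts at 0°
rotate link 1 by +46°: θ ← 0° +46° = 46°
rotate link 1 by -9°: θ ← 46° -9° = 37°
rotate link 1 by +38°: θ ← 37° +38° = 75°
rotate link 1 by +20°: θ ← 75° +20° = 95°
rotate link 1 by +25°: θ ← 95° +25° = 120°
rotate link 1 by +75°: θ ← 120° +75° = 195°
rotate link 1 by +45°: θ ← 195° +45° = 240°
h = r sin θ − e = -51.961524 − 3 = -54.961524
sin φ = h / L = -54.961524 / 91 = -0.60397279
φ = arcsin(-0.60397279) = -37.154961°

-37.1550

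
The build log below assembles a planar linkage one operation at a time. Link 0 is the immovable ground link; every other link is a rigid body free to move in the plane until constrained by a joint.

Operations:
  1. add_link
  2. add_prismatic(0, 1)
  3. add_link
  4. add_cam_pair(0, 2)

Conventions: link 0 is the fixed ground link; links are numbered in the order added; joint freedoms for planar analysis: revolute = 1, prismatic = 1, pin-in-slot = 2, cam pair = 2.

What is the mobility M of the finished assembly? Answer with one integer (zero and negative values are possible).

link 0 = ground. State L|J1|J2 = 1|0|0
+link1  2|0|0
P(0,1) f=1→J1  2|1|0
+link2  3|1|0
C(0,2) f=2→J2  3|1|1
M = 3(3−1)−2·1−1 = 6−2−1 = 3

M = 3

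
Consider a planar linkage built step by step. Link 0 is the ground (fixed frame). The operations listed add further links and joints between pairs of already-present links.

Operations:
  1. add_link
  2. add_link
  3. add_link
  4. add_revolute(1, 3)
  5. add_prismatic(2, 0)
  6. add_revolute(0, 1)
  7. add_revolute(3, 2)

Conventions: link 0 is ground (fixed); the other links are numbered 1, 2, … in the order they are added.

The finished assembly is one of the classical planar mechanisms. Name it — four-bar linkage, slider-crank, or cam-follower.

links: 4 (incl. ground); joints: 3 revolute, 1 prismatic, 0 higher (cam) pair, forming one closed loop
4 links, 3 revolutes + 1 prismatic in one loop → slider-crank

slider-crank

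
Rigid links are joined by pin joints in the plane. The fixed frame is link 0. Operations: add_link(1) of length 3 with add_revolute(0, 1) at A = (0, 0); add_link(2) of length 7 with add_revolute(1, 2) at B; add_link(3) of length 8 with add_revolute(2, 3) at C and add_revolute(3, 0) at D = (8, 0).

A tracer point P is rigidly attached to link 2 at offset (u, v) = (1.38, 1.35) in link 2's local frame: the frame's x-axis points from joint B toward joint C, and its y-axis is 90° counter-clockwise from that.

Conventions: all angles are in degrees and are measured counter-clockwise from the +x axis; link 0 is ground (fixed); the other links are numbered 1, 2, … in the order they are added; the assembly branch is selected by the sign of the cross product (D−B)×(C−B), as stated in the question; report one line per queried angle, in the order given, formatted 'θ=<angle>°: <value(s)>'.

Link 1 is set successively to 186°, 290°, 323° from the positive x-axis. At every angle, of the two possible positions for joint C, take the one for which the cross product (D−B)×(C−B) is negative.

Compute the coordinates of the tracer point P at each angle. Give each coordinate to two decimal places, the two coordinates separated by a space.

A=(0,0), D=(8.00,0)
θ=186°: B = A + 3.00·(cos186°, sin186°) = (-2.9836, -0.3136)
θ=186°: |BD| = 10.9880
θ=186°: circle(B,7.00) ∩ circle(D,8.00): a=4.8115, h=5.0843
θ=186°:   candidates: C₊=(1.6808,4.9059) cross=55.866; C₋=(1.9710,-5.2585) cross=-55.866
θ=186°:   branch - wants cross < 0 → take C=(1.9710,-5.2585) (cross=-55.866)
θ=186°: ex = (C−B)/|BC| = (0.7078,-0.7064); ey = (0.7064,0.7078)
θ=186°: P = B + 1.38·ex + 1.35·ey = (-1.0531,-0.3329)
θ=290°: B = A + 3.00·(cos290°, sin290°) = (1.0261, -2.8191)
θ=290°: |BD| = 7.5222
θ=290°: circle(B,7.00) ∩ circle(D,8.00): a=2.7640, h=6.4312
θ=290°:   candidates: C₊=(1.1784,4.1793) cross=48.376; C₋=(5.9989,-7.7457) cross=-48.376
θ=290°:   branch - wants cross < 0 → take C=(5.9989,-7.7457) (cross=-48.376)
θ=290°: ex = (C−B)/|BC| = (0.7104,-0.7038); ey = (0.7038,0.7104)
θ=290°: P = B + 1.38·ex + 1.35·ey = (2.9565,-2.8313)
θ=323°: B = A + 3.00·(cos323°, sin323°) = (2.3959, -1.8054)
θ=323°: |BD| = 5.8877
θ=323°: circle(B,7.00) ∩ circle(D,8.00): a=1.6700, h=6.7979
θ=323°:   candidates: C₊=(1.9010,5.1770) cross=40.024; C₋=(6.0700,-7.7637) cross=-40.024
θ=323°:   branch - wants cross < 0 → take C=(6.0700,-7.7637) (cross=-40.024)
θ=323°: ex = (C−B)/|BC| = (0.5249,-0.8512); ey = (0.8512,0.5249)
θ=323°: P = B + 1.38·ex + 1.35·ey = (4.2693,-2.2715)

θ=186°: -1.05 -0.33
θ=290°: 2.96 -2.83
θ=323°: 4.27 -2.27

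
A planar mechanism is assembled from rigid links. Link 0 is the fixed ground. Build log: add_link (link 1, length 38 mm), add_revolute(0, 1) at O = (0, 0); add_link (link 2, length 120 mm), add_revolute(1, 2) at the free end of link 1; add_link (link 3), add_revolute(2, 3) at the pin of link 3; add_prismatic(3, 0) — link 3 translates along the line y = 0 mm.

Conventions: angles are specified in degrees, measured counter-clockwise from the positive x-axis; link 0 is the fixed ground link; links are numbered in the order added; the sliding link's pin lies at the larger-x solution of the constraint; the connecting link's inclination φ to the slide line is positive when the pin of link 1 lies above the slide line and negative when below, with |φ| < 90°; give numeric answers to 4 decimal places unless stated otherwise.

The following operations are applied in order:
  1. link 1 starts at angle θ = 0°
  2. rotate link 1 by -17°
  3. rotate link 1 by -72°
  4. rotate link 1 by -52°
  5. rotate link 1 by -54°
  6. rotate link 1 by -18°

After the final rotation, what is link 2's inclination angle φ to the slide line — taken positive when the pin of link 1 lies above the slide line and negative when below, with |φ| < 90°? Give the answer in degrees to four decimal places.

geometry: r = 38 mm, L = 120 mm, e = 0 mm; θ starts at 0°
rotate link 1 by -17°: θ ← 0° -17° = -17°
rotate link 1 by -72°: θ ← -17° -72° = -89°
rotate link 1 by -52°: θ ← -89° -52° = -141°
rotate link 1 by -54°: θ ← -141° -54° = -195°
rotate link 1 by -18°: θ ← -195° -18° = -213°
h = r sin θ − e = 20.696283 − 0 = 20.696283
sin φ = h / L = 20.696283 / 120 = 0.17246903
φ = arcsin(0.17246903) = 9.931405°

9.9314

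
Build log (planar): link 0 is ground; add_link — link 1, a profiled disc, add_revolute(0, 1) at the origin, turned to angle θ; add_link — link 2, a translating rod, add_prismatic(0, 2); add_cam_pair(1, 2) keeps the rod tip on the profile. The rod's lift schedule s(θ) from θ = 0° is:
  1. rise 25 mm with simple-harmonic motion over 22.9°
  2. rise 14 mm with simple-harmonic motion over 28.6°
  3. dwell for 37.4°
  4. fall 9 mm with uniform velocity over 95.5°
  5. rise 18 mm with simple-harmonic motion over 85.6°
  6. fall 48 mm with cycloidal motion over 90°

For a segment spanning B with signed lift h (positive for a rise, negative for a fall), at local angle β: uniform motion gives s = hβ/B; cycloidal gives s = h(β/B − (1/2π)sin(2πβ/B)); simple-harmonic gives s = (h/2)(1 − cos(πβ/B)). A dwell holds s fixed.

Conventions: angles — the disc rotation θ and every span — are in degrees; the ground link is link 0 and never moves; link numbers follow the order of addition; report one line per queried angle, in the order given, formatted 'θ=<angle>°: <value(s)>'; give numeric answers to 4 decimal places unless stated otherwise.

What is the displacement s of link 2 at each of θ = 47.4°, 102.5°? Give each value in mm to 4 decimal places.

seg 1 [0°–22.9°] simple-harmonic, h=25: full span → s += 25 → s = 25.0000
seg 2 [22.9°–51.5°] simple-harmonic, h=14: θ=47.4° here. β=24.5, B=28.6. 14/2·(1 − cos(π·0.8566)) = 13.3020 → s = 38.3020
seg 2 [22.9°–51.5°] simple-harmonic, h=14: full span → s += 14 → s = 39.0000
seg 3 [51.5°–88.9°] dwell: s stays 39.0000
seg 4 [88.9°–184.4°] uniform, h=-9: θ=102.5° here. β=13.6, B=95.5. -9·13.6/95.5 = -1.2817 → s = 37.7183

θ=47.4°: 38.3020
θ=102.5°: 37.7183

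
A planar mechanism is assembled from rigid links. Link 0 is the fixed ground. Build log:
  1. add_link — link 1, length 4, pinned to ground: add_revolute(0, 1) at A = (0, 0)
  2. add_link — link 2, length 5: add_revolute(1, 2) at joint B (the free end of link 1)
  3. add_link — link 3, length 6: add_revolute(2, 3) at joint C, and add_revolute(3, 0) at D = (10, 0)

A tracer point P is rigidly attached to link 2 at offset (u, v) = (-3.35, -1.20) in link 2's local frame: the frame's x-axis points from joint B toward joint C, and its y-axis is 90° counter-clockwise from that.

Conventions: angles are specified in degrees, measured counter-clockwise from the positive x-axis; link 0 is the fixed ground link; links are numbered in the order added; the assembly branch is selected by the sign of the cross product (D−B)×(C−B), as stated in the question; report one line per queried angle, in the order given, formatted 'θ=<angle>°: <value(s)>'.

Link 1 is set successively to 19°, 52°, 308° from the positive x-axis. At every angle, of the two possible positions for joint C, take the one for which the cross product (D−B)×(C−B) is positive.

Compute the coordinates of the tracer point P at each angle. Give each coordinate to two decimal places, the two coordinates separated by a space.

A=(0,0), D=(10.00,0)
θ=19°: B = A + 4.00·(cos19°, sin19°) = (3.7821, 1.3023)
θ=19°: |BD| = 6.3528
θ=19°: circle(B,5.00) ∩ circle(D,6.00): a=2.3107, h=4.4341
θ=19°:   candidates: C₊=(6.9526,5.1685) cross=28.169; C₋=(5.1347,-3.5113) cross=-28.169
θ=19°:   branch + wants cross > 0 → take C=(6.9526,5.1685) (cross=28.169)
θ=19°: ex = (C−B)/|BC| = (0.6341,0.7732); ey = (-0.7732,0.6341)
θ=19°: P = B + -3.35·ex + -1.20·ey = (2.5857,-2.0490)
θ=52°: B = A + 4.00·(cos52°, sin52°) = (2.4626, 3.1520)
θ=52°: |BD| = 8.1699
θ=52°: circle(B,5.00) ∩ circle(D,6.00): a=3.4117, h=3.6551
θ=52°:   candidates: C₊=(7.0204,5.2079) cross=29.862; C₋=(4.2000,-1.5364) cross=-29.862
θ=52°:   branch + wants cross > 0 → take C=(7.0204,5.2079) (cross=29.862)
θ=52°: ex = (C−B)/|BC| = (0.9116,0.4112); ey = (-0.4112,0.9116)
θ=52°: P = B + -3.35·ex + -1.20·ey = (-0.0977,0.6808)
θ=308°: B = A + 4.00·(cos308°, sin308°) = (2.4626, -3.1520)
θ=308°: |BD| = 8.1699
θ=308°: circle(B,5.00) ∩ circle(D,6.00): a=3.4117, h=3.6551
θ=308°:   candidates: C₊=(4.2000,1.5364) cross=29.862; C₋=(7.0204,-5.2079) cross=-29.862
θ=308°:   branch + wants cross > 0 → take C=(4.2000,1.5364) (cross=29.862)
θ=308°: ex = (C−B)/|BC| = (0.3475,0.9377); ey = (-0.9377,0.3475)
θ=308°: P = B + -3.35·ex + -1.20·ey = (2.4238,-6.7103)

θ=19°: 2.59 -2.05
θ=52°: -0.10 0.68
θ=308°: 2.42 -6.71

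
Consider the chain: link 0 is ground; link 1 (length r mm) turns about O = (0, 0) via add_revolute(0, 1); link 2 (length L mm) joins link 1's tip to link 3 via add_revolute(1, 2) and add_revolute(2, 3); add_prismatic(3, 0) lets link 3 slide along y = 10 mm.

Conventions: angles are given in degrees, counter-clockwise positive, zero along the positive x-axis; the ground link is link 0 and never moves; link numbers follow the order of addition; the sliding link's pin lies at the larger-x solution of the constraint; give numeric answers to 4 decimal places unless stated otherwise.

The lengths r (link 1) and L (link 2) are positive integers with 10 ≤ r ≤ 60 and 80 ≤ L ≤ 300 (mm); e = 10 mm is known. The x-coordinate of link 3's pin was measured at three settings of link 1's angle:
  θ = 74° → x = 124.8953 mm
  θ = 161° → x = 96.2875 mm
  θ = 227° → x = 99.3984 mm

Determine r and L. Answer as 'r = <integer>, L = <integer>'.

constraint per measurement: (x − r cos θ)² + (r sin θ − e)² = L²
subtracting the θ₁ and θ₂ equations cancels the r² and L² terms:
r = (x₁² − x₂²) / (2[(x₁cos θ₁ + e sin θ₁) − (x₂cos θ₂ + e sin θ₂)]) = 23.9999 → r = 24
L² = (x₁ − r cos θ₁)² + (r sin θ₁ − e)² = 14160.9915 → L = 119.0000 → L = 119
check at θ₃=227°: x = 99.3984 (printed 99.3984) ✓

r = 24, L = 119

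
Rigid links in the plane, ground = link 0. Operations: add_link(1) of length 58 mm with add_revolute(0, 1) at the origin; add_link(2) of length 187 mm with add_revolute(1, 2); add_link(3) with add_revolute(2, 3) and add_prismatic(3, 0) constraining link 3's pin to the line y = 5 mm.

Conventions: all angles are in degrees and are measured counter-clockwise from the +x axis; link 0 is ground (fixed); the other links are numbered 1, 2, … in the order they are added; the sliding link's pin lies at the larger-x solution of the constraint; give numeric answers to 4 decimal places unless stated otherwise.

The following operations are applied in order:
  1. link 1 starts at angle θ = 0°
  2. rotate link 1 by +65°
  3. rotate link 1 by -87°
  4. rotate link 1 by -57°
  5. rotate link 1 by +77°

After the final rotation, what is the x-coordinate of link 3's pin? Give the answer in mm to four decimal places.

geometry: r = 58 mm, L = 187 mm, e = 5 mm; θ starts at 0°
rotate link 1 by +65°: θ ← 0° +65° = 65°
rotate link 1 by -87°: θ ← 65° -87° = -22°
rotate link 1 by -57°: θ ← -22° -57° = -79°
rotate link 1 by +77°: θ ← -79° +77° = -2°
crank pin P = (r cos θ, r sin θ) = (57.964668, -2.024171)
h = r sin θ − e = -2.024171 − 5 = -7.024171
x = r cos θ + √(L² − h²) = 57.964668 + 186.868031 = 244.832699

244.8327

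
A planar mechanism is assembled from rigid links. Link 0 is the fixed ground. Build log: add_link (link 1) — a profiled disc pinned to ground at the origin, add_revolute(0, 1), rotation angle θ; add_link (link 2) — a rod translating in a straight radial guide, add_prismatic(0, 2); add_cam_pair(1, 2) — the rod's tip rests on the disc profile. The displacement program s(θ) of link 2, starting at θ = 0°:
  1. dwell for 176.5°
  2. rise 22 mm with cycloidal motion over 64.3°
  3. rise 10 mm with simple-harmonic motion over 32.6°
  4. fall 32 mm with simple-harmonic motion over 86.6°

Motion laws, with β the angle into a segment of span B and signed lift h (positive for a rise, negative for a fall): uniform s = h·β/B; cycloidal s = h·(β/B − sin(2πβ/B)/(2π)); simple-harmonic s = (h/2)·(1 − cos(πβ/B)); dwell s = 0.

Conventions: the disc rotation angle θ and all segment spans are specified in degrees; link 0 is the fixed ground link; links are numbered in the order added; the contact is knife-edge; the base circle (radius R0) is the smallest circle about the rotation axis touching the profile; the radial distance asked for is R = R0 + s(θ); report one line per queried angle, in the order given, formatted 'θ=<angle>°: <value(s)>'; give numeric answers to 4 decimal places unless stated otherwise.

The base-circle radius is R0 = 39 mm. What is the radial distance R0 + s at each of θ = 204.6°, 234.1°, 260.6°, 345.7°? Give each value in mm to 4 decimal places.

seg 1 [0°–176.5°] dwell: s stays 0.0000
seg 2 [176.5°–240.8°] cycloidal, h=22: θ=204.6° here. β=28.1, B=64.3. 22·(0.4370 − sin(2π·0.4370)/(2π)) = 8.2645 → s = 8.2645
seg 2 [176.5°–240.8°] cycloidal, h=22: θ=234.1° here. β=57.6, B=64.3. 22·(0.8958 − sin(2π·0.8958)/(2π)) = 21.8397 → s = 21.8397
seg 2 [176.5°–240.8°] cycloidal, h=22: full span → s += 22 → s = 22.0000
seg 3 [240.8°–273.4°] simple-harmonic, h=10: θ=260.6° here. β=19.8, B=32.6. 10/2·(1 − cos(π·0.6074)) = 6.6546 → s = 28.6546
seg 3 [240.8°–273.4°] simple-harmonic, h=10: full span → s += 10 → s = 32.0000
seg 4 [273.4°–360°] simple-harmonic, h=-32: θ=345.7° here. β=72.3, B=86.6. -32/2·(1 − cos(π·0.8349)) = -29.8949 → s = 2.1051
θ=204.6°: R = R0 + s = 39 + 8.2645 = 47.2645
θ=234.1°: R = R0 + s = 39 + 21.8397 = 60.8397
θ=260.6°: R = R0 + s = 39 + 28.6546 = 67.6546
θ=345.7°: R = R0 + s = 39 + 2.1051 = 41.1051

θ=204.6°: 47.2645
θ=234.1°: 60.8397
θ=260.6°: 67.6546
θ=345.7°: 41.1051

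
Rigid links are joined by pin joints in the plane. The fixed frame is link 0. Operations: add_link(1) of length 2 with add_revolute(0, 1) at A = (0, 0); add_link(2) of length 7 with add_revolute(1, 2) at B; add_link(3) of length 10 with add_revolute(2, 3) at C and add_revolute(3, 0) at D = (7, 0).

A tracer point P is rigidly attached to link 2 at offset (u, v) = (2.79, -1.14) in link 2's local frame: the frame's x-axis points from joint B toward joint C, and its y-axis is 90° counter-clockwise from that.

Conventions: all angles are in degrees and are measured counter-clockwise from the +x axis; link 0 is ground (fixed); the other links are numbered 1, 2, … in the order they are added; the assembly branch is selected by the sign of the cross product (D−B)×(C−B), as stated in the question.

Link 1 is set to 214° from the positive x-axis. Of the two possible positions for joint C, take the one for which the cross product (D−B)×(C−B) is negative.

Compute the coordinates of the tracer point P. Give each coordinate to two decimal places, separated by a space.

A=(0,0), D=(7.00,0)
B = A + 2.00·(cos214°, sin214°) = (-1.6581, -1.1184)
|BD| = 8.7300
circle(B,7.00) ∩ circle(D,10.00): a=1.4440, h=6.8494
  candidates: C₊=(-1.1034,5.8596) cross=59.796; C₋=(0.6515,-7.7264) cross=-59.796
  branch - wants cross < 0 → take C=(0.6515,-7.7264) (cross=-59.796)
ex = (C−B)/|BC| = (0.3299,-0.9440); ey = (0.9440,0.3299)
P = B + 2.79·ex + -1.14·ey = (-1.8137,-4.1283)

-1.81 -4.13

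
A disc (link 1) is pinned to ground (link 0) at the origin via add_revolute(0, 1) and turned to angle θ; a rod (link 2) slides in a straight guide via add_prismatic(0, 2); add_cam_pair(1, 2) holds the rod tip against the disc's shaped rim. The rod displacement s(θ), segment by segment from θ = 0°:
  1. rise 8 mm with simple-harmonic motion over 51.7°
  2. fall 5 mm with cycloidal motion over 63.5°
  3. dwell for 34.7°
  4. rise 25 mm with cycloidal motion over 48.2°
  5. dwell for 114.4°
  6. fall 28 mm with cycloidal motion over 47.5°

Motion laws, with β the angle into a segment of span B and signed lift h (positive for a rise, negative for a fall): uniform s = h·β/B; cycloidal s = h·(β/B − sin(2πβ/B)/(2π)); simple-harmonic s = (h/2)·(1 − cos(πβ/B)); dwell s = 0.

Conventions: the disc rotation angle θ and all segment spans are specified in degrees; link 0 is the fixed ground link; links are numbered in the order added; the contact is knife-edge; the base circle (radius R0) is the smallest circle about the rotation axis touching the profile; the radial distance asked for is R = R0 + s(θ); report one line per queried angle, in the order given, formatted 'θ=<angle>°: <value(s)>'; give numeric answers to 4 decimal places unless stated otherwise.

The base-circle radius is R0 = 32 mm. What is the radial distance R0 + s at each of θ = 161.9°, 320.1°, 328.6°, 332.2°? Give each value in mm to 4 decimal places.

segment 1 (0° to 51.7°, simple-harmonic, h = 8) is passed completely: s = 0.0000 + (8) = 8.0000
segment 2 (51.7° to 115.2°, cycloidal, h = -5) is passed completely: s = 8.0000 + (-5) = 3.0000
segment 3 (115.2° to 149.9°, dwell): s unchanged at 3.0000
θ = 161.9° falls in segment 4 (149.9° to 198.1°, cycloidal, h = 25): β = 161.9 − 149.9 = 12°, B = 48.2°; Δs = 25·(0.2490 − sin(2π·0.2490)/(2π)) = 2.2453; s = 3.0000 + 2.2453 = 5.2453
segment 4 (149.9° to 198.1°, cycloidal, h = 25) is passed completely: s = 3.0000 + (25) = 28.0000
segment 5 (198.1° to 312.5°, dwell): s unchanged at 28.0000
θ = 320.1° falls in segment 6 (312.5° to 360°, cycloidal, h = -28): β = 320.1 − 312.5 = 7.6°, B = 47.5°; Δs = -28·(0.1600 − sin(2π·0.1600)/(2π)) = -0.7174; s = 28.0000 − 0.7174 = 27.2826
θ = 328.6° falls in segment 6 (312.5° to 360°, cycloidal, h = -28): β = 328.6 − 312.5 = 16.1°, B = 47.5°; Δs = -28·(0.3389 − sin(2π·0.3389)/(2π)) = -5.7122; s = 28.0000 − 5.7122 = 22.2878
θ = 332.2° falls in segment 6 (312.5° to 360°, cycloidal, h = -28): β = 332.2 − 312.5 = 19.7°, B = 47.5°; Δs = -28·(0.4147 − sin(2π·0.4147)/(2π)) = -9.3378; s = 28.0000 − 9.3378 = 18.6622
θ=161.9°: R = R0 + s = 32 + 5.2453 = 37.2453
θ=320.1°: R = R0 + s = 32 + 27.2826 = 59.2826
θ=328.6°: R = R0 + s = 32 + 22.2878 = 54.2878
θ=332.2°: R = R0 + s = 32 + 18.6622 = 50.6622

θ=161.9°: 37.2453
θ=320.1°: 59.2826
θ=328.6°: 54.2878
θ=332.2°: 50.6622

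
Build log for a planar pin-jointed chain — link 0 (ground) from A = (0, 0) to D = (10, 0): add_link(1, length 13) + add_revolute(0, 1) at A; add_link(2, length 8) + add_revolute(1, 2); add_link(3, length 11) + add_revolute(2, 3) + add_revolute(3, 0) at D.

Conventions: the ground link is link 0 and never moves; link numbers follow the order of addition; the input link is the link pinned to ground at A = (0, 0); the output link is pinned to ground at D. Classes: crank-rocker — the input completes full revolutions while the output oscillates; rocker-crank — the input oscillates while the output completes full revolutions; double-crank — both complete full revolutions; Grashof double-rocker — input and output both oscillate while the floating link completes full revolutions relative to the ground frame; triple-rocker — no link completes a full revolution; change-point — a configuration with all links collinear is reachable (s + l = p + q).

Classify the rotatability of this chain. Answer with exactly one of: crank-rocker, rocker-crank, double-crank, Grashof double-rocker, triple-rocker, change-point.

lengths: ground=10, input=13, coupler=8, output=11
sorted: s=8 (shortest), l=13 (longest), p+q=21
s + l = 21 vs p + q = 21
s + l = p + q → change-point (collinear configuration reachable)

change-point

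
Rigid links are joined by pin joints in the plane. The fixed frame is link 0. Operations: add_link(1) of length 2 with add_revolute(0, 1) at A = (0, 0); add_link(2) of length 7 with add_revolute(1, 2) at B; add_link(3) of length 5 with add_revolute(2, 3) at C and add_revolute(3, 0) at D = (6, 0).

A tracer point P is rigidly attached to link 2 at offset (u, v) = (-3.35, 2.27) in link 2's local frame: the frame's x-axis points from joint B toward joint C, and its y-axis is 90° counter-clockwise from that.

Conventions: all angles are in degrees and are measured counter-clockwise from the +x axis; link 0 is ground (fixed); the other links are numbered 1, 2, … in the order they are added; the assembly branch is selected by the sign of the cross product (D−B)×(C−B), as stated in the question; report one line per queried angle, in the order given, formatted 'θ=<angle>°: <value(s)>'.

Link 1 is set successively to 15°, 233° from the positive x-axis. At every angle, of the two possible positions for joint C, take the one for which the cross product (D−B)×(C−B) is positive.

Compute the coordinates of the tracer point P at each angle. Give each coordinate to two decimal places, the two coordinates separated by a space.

A=(0,0), D=(6.00,0)
θ=15°: B = A + 2.00·(cos15°, sin15°) = (1.9319, 0.5176)
θ=15°: |BD| = 4.1009
θ=15°: circle(B,7.00) ∩ circle(D,5.00): a=4.9766, h=4.9227
θ=15°:   candidates: C₊=(7.4900,4.7728) cross=20.188; C₋=(6.2473,-4.9939) cross=-20.188
θ=15°:   branch + wants cross > 0 → take C=(7.4900,4.7728) (cross=20.188)
θ=15°: ex = (C−B)/|BC| = (0.7940,0.6079); ey = (-0.6079,0.7940)
θ=15°: P = B + -3.35·ex + 2.27·ey = (-2.1080,0.2837)
θ=233°: B = A + 2.00·(cos233°, sin233°) = (-1.2036, -1.5973)
θ=233°: |BD| = 7.3786
θ=233°: circle(B,7.00) ∩ circle(D,5.00): a=5.3156, h=4.5546
θ=233°:   candidates: C₊=(3.0000,4.0000) cross=33.606; C₋=(4.9719,-4.8932) cross=-33.606
θ=233°:   branch + wants cross > 0 → take C=(3.0000,4.0000) (cross=33.606)
θ=233°: ex = (C−B)/|BC| = (0.6005,0.7996); ey = (-0.7996,0.6005)
θ=233°: P = B + -3.35·ex + 2.27·ey = (-5.0305,-2.9128)

θ=15°: -2.11 0.28
θ=233°: -5.03 -2.91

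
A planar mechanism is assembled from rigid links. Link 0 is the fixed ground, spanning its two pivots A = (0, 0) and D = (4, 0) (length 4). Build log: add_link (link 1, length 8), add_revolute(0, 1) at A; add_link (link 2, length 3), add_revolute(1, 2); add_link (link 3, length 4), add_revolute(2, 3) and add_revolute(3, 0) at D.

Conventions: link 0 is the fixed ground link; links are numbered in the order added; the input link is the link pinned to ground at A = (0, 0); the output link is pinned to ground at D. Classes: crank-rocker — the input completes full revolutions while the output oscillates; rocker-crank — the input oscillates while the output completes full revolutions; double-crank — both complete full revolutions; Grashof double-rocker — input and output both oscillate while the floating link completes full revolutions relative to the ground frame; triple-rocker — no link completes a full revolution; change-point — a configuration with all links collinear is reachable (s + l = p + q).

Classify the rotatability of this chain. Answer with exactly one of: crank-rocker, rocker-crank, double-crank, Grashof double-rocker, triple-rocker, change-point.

lengths: ground=4, input=8, coupler=3, output=4
sorted: s=3 (shortest), l=8 (longest), p+q=8
s + l = 11 vs p + q = 8
s + l > p + q → non-Grashof → no link fully rotates → triple-rocker

triple-rocker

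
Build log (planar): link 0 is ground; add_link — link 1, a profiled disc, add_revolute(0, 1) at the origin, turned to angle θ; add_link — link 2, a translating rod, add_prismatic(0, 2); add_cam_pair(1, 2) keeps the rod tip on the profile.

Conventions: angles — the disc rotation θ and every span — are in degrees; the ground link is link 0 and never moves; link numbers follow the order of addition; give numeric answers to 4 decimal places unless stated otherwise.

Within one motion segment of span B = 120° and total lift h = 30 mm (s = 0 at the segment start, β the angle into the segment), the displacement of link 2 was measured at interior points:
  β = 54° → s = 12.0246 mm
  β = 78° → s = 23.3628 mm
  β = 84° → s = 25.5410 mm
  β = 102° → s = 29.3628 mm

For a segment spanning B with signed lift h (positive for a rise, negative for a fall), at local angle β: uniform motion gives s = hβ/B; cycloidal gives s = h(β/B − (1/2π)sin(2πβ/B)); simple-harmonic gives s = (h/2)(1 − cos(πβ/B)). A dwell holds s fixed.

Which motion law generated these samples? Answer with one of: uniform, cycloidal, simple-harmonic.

candidates at β/B = r: uniform s = h·r (linear in β); cycloidal s = h·(r − sin(2πr)/(2π)); simple-harmonic s = (h/2)(1 − cos(πr))
β=54°: printed 12.0246 | uniform 13.5000, cycloidal 12.0246, simple-harmonic 12.6535
β=78°: printed 23.3628 | uniform 19.5000, cycloidal 23.3628, simple-harmonic 21.8099
β=84°: printed 25.5410 | uniform 21.0000, cycloidal 25.5410, simple-harmonic 23.8168
β=102°: printed 29.3628 | uniform 25.5000, cycloidal 29.3628, simple-harmonic 28.3651
only one law matches every sample → cycloidal

cycloidal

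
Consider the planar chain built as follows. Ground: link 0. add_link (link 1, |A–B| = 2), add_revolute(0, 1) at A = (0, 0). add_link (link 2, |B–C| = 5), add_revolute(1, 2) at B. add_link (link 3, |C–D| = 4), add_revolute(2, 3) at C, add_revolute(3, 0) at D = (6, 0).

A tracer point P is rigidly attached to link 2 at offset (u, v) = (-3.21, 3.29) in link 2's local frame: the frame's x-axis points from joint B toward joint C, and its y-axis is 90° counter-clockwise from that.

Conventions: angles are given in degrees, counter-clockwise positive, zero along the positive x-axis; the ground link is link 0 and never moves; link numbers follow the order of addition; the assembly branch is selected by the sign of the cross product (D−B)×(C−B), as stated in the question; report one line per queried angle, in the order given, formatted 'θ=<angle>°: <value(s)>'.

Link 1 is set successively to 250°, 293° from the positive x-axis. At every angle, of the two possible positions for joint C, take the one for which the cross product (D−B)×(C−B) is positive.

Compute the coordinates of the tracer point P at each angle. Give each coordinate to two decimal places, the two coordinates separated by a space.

A=(0,0), D=(6.00,0)
θ=250°: B = A + 2.00·(cos250°, sin250°) = (-0.6840, -1.8794)
θ=250°: |BD| = 6.9432
θ=250°: circle(B,5.00) ∩ circle(D,4.00): a=4.1197, h=2.8333
θ=250°:   candidates: C₊=(2.5150,1.9633) cross=19.673; C₋=(4.0488,-3.4918) cross=-19.673
θ=250°:   branch + wants cross > 0 → take C=(2.5150,1.9633) (cross=19.673)
θ=250°: ex = (C−B)/|BC| = (0.6398,0.7685); ey = (-0.7685,0.6398)
θ=250°: P = B + -3.21·ex + 3.29·ey = (-5.2663,-2.2414)
θ=293°: B = A + 2.00·(cos293°, sin293°) = (0.7815, -1.8410)
θ=293°: |BD| = 5.5338
θ=293°: circle(B,5.00) ∩ circle(D,4.00): a=3.5801, h=3.4904
θ=293°:   candidates: C₊=(2.9964,2.6416) cross=19.315; C₋=(5.3188,-3.9416) cross=-19.315
θ=293°:   branch + wants cross > 0 → take C=(2.9964,2.6416) (cross=19.315)
θ=293°: ex = (C−B)/|BC| = (0.4430,0.8965); ey = (-0.8965,0.4430)
θ=293°: P = B + -3.21·ex + 3.29·ey = (-3.5901,-3.2615)

θ=250°: -5.27 -2.24
θ=293°: -3.59 -3.26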